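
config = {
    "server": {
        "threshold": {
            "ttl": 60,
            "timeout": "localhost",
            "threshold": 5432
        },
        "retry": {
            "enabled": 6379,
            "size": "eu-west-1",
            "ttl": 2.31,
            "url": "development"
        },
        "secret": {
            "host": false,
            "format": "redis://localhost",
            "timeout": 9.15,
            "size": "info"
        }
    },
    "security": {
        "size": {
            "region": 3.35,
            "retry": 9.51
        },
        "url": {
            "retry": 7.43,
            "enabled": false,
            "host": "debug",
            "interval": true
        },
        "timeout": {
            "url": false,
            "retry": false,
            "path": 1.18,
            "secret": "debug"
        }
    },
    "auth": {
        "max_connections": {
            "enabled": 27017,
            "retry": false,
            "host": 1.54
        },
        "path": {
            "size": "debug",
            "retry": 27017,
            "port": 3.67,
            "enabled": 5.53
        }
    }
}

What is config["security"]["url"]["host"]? "debug"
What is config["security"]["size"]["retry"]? 9.51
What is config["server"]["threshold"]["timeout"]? "localhost"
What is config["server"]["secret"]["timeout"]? 9.15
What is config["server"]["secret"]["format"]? "redis://localhost"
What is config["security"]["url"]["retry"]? 7.43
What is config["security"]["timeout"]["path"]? 1.18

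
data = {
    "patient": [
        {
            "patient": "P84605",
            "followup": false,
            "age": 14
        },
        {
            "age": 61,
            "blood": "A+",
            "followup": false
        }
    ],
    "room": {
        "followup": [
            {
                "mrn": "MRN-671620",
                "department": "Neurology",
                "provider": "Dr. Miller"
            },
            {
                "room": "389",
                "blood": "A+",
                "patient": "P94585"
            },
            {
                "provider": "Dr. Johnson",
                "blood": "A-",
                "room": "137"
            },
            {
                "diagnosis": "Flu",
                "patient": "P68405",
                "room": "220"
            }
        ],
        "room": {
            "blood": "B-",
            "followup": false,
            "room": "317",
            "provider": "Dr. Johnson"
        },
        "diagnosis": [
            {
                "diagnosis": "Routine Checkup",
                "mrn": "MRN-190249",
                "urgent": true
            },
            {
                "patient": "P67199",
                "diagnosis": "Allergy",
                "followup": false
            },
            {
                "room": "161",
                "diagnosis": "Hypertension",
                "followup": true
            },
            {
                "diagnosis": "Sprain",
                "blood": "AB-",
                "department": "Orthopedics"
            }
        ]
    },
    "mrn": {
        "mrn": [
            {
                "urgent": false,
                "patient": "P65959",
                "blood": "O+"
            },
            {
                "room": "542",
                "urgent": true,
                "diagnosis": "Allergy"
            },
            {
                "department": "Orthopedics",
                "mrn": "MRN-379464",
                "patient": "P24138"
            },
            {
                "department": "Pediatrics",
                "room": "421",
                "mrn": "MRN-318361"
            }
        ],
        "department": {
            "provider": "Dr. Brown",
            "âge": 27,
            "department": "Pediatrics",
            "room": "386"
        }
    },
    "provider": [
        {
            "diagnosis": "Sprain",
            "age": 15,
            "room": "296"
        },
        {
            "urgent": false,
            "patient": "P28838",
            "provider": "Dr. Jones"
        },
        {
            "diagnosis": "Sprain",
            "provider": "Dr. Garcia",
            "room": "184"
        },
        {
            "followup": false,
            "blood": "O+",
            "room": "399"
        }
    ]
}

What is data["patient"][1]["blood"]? "A+"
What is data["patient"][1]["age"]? 61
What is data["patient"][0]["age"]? 14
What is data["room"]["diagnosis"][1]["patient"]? "P67199"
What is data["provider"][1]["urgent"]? False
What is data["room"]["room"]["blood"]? "B-"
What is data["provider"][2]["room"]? "184"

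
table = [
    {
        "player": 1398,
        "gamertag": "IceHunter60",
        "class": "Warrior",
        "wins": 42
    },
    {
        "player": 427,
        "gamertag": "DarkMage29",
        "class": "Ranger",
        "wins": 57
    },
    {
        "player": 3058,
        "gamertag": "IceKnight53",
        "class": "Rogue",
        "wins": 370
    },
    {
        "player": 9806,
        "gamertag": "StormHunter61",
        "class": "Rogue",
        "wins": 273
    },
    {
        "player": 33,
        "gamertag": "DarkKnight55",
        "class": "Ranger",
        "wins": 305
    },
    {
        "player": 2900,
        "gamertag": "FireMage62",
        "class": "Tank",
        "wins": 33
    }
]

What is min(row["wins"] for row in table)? 33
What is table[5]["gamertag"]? "FireMage62"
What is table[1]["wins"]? 57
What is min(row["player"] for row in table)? 33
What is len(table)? 6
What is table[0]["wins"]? 42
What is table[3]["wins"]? 273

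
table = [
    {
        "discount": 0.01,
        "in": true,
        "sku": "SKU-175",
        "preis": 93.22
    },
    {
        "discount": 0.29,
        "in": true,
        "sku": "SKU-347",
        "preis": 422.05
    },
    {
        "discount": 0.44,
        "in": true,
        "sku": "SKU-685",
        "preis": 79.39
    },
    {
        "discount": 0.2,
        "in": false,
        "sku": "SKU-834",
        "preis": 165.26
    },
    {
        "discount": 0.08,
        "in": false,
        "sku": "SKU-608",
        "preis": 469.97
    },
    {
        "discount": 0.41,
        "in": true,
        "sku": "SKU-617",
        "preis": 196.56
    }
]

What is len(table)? 6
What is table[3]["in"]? False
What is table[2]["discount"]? 0.44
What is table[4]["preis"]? 469.97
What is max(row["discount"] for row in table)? 0.44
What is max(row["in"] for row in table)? True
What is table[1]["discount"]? 0.29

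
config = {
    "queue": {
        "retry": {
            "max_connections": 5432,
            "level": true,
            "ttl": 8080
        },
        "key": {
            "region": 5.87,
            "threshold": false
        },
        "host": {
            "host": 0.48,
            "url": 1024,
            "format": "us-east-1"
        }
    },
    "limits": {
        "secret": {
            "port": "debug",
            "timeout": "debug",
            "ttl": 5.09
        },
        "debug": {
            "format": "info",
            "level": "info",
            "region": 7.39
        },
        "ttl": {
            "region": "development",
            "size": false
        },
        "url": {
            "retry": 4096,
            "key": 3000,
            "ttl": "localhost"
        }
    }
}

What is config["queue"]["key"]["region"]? 5.87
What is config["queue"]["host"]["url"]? 1024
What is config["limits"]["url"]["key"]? 3000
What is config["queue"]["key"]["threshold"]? False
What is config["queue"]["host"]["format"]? "us-east-1"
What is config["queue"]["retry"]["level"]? True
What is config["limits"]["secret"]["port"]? "debug"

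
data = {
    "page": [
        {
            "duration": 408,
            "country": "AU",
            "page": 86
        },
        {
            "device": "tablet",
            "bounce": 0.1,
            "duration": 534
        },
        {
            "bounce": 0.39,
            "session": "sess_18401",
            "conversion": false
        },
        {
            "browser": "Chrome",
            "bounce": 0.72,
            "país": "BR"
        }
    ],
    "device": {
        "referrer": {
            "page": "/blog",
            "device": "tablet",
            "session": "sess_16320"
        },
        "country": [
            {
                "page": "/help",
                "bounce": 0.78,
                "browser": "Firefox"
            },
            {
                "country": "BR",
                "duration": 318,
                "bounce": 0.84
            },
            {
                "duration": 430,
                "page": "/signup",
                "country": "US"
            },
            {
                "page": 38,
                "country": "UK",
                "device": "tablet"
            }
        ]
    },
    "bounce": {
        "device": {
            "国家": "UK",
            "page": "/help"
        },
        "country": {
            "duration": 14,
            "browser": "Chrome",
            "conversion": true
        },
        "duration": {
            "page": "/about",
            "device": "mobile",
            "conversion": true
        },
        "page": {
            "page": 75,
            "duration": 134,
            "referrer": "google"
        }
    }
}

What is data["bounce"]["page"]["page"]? 75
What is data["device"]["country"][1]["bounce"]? 0.84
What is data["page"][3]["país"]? "BR"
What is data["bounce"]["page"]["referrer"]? "google"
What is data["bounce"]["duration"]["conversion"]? True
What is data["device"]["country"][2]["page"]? "/signup"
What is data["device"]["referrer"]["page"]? "/blog"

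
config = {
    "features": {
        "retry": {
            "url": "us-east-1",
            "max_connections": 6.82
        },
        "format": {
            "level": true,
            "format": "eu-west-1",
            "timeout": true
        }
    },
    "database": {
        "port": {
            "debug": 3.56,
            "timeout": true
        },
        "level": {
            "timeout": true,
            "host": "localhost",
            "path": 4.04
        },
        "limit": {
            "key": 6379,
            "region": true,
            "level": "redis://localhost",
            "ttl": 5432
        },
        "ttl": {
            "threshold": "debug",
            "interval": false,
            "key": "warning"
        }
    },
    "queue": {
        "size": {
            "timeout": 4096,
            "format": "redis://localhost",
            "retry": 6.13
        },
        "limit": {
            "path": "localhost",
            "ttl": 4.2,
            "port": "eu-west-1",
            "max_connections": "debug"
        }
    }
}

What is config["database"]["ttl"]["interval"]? False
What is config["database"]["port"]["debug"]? 3.56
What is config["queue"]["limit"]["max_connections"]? "debug"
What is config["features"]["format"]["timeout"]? True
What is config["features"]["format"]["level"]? True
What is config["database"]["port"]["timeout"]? True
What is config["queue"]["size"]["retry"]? 6.13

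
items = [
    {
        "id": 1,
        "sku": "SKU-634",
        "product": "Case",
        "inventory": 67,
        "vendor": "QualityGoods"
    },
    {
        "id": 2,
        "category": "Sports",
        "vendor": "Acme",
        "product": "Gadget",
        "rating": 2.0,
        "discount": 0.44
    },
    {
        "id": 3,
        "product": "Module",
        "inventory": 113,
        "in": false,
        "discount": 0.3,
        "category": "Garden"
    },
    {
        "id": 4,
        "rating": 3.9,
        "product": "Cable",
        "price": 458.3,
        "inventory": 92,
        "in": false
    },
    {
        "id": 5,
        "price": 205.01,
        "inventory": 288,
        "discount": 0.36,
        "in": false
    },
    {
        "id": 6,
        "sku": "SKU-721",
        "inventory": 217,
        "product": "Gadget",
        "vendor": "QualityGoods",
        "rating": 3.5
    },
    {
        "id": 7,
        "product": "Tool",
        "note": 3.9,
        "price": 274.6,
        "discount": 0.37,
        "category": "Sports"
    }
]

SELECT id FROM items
[1, 2, 3, 4, 5, 6, 7]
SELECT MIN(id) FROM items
1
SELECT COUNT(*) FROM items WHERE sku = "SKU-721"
1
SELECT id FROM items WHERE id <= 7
[1, 2, 3, 4, 5, 6, 7]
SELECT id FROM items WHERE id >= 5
[5, 6, 7]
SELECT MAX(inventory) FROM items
288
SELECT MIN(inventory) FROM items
67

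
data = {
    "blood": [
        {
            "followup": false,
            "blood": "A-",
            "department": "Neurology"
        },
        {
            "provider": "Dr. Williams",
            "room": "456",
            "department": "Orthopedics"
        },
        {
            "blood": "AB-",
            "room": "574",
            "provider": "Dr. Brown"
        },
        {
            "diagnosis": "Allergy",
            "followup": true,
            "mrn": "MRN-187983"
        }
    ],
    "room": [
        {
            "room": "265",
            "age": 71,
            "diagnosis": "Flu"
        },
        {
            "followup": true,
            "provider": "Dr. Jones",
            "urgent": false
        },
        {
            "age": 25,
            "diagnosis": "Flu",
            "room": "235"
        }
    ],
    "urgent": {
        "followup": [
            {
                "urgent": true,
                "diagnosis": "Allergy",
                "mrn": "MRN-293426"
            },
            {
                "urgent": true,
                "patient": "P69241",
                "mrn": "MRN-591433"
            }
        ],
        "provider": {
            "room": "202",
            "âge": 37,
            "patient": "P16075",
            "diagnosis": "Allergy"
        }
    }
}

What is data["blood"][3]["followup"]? True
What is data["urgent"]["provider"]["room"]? "202"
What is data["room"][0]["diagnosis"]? "Flu"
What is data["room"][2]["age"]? 25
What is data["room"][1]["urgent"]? False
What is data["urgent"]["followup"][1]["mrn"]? "MRN-591433"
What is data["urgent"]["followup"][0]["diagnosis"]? "Allergy"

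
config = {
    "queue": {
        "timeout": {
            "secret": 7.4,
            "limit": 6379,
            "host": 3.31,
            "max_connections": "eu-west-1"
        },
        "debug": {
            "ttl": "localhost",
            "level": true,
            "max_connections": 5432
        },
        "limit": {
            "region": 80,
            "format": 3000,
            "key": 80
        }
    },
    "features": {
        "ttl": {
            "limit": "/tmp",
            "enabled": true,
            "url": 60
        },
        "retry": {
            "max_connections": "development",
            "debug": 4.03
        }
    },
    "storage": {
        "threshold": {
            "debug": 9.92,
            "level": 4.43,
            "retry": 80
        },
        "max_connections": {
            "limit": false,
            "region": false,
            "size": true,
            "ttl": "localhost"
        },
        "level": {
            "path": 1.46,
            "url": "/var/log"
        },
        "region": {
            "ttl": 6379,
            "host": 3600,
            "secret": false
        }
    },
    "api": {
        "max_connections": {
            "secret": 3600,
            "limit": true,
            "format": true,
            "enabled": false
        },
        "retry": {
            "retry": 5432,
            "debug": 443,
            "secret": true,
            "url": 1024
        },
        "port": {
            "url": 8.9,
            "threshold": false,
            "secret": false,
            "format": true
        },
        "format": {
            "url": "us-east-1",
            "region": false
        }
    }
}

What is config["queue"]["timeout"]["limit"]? 6379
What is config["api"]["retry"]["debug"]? 443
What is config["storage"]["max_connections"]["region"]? False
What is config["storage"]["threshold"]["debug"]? 9.92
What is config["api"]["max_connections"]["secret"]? 3600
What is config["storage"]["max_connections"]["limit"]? False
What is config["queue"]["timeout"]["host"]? 3.31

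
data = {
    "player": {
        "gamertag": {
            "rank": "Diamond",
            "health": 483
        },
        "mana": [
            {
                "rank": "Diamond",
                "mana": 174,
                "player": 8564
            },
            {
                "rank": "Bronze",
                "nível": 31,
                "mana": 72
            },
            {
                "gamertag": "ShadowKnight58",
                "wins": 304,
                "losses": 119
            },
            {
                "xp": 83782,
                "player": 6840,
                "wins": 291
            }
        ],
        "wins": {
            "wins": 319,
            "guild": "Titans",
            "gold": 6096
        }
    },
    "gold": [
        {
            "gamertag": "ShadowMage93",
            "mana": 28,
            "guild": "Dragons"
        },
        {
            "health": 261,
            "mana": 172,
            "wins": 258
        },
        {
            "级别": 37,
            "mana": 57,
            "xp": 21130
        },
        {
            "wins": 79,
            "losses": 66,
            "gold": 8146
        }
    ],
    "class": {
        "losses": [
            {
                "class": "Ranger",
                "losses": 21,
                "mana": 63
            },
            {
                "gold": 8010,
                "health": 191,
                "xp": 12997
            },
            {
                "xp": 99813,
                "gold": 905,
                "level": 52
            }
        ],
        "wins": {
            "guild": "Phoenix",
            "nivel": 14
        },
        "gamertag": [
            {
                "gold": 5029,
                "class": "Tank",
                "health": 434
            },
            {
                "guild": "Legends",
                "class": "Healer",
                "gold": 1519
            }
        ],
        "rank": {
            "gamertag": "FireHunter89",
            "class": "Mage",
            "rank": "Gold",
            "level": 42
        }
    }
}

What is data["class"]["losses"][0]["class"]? "Ranger"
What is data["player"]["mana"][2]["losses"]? 119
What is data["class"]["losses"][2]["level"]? 52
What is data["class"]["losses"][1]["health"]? 191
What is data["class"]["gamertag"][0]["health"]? 434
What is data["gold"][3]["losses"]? 66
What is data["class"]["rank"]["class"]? "Mage"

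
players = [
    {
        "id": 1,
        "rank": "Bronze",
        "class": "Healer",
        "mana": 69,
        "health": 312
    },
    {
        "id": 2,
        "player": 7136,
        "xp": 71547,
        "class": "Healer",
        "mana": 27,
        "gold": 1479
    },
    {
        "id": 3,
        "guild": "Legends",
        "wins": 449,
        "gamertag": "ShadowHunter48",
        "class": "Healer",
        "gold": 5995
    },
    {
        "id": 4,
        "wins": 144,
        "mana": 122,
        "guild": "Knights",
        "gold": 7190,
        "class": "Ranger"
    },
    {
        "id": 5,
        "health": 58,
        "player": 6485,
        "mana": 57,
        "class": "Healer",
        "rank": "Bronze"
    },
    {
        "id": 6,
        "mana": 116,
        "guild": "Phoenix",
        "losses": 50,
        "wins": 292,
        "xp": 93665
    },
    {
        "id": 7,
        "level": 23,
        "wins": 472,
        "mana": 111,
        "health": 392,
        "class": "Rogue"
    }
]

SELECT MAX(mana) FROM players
122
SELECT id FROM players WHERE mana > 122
[]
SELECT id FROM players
[1, 2, 3, 4, 5, 6, 7]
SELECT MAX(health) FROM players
392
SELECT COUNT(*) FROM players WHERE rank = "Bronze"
2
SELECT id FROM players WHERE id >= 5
[5, 6, 7]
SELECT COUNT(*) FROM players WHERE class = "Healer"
4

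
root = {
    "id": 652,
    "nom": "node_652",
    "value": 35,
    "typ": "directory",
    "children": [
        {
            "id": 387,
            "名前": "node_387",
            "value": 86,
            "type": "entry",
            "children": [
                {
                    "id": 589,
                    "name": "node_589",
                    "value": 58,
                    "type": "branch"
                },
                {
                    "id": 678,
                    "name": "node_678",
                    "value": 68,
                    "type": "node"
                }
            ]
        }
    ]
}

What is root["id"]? 652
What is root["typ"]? "directory"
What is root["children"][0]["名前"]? "node_387"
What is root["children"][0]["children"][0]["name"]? "node_589"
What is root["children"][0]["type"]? "entry"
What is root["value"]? 35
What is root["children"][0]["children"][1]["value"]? 68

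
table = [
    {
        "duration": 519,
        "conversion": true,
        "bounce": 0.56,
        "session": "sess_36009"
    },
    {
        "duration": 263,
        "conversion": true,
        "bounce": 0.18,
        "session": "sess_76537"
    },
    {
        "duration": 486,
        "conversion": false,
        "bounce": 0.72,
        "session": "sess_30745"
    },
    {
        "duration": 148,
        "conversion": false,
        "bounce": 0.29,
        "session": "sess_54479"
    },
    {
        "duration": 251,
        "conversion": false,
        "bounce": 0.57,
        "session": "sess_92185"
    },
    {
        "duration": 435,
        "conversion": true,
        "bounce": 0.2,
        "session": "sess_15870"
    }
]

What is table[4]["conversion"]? False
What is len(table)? 6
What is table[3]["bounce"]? 0.29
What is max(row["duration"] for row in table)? 519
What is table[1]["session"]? "sess_76537"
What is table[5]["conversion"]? True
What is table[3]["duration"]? 148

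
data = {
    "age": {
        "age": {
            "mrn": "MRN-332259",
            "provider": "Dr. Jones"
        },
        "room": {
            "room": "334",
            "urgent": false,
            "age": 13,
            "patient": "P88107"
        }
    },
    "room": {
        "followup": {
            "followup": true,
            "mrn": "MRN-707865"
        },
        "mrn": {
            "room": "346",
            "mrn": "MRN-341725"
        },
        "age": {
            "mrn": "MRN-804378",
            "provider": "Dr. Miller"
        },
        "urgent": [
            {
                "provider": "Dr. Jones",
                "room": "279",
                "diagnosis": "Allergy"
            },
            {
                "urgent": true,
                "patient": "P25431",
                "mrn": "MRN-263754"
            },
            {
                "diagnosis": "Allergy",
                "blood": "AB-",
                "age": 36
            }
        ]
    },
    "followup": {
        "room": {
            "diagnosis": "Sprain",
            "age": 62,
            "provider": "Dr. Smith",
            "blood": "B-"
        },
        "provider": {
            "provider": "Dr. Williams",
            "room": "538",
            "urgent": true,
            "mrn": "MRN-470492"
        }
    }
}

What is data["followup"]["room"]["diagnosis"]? "Sprain"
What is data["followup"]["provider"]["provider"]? "Dr. Williams"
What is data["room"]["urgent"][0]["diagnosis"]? "Allergy"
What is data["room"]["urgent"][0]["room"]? "279"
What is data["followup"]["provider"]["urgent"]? True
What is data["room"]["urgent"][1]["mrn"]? "MRN-263754"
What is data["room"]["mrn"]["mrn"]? "MRN-341725"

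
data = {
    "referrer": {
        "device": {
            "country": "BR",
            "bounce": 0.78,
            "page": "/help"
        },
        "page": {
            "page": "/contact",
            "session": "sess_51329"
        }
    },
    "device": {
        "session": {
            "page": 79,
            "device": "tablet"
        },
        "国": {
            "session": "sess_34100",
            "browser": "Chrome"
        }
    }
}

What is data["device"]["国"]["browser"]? "Chrome"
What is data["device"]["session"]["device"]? "tablet"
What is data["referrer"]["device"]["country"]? "BR"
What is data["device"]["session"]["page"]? 79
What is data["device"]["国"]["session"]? "sess_34100"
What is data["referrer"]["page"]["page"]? "/contact"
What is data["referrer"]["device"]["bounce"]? 0.78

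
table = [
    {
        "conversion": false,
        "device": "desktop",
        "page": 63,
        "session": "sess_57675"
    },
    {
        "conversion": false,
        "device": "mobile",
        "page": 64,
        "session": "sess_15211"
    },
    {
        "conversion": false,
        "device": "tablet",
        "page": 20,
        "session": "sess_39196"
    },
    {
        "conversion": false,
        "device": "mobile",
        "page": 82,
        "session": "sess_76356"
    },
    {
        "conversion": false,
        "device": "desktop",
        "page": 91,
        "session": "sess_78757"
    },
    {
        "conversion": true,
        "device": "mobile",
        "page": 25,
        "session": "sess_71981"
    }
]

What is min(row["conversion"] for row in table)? False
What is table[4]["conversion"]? False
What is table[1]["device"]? "mobile"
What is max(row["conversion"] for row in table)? True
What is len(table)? 6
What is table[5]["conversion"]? True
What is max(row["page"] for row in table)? 91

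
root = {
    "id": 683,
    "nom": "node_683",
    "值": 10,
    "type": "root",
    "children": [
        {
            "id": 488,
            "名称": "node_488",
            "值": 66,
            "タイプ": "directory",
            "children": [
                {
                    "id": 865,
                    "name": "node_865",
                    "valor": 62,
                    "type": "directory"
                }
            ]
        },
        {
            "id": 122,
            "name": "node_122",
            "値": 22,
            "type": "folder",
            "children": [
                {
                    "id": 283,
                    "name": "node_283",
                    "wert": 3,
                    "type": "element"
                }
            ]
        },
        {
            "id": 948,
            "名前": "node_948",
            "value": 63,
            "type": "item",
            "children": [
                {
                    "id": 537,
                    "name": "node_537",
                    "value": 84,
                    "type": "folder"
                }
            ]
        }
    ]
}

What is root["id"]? 683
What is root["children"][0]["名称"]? "node_488"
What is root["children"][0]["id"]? 488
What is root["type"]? "root"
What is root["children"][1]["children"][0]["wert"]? 3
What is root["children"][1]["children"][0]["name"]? "node_283"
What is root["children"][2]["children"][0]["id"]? 537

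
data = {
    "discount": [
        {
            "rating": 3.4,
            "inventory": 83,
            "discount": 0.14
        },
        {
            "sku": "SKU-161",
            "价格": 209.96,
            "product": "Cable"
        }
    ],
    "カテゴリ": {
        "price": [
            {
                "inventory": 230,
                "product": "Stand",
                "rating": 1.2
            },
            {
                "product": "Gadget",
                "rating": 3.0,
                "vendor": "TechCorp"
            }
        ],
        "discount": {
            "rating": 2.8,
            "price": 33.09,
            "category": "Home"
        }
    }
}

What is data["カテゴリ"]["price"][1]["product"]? "Gadget"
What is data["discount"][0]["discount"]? 0.14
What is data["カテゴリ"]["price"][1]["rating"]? 3.0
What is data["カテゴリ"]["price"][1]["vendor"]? "TechCorp"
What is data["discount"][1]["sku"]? "SKU-161"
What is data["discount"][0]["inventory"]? 83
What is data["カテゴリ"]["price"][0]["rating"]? 1.2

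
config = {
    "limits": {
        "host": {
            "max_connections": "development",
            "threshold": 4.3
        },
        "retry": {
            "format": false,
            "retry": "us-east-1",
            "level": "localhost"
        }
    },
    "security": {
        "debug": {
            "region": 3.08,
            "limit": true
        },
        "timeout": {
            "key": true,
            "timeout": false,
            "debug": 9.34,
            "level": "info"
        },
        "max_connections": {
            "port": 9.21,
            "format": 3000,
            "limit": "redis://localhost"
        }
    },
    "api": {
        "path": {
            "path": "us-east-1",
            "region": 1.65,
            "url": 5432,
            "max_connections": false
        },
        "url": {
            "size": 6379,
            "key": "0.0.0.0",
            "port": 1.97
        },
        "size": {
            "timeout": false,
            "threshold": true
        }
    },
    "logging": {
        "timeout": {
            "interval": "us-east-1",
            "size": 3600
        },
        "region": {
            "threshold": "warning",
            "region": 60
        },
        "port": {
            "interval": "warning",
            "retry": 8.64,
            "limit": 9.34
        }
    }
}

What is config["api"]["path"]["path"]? "us-east-1"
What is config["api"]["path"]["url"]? 5432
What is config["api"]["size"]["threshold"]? True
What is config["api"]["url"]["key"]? "0.0.0.0"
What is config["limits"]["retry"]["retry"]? "us-east-1"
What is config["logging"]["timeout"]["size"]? 3600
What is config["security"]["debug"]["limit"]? True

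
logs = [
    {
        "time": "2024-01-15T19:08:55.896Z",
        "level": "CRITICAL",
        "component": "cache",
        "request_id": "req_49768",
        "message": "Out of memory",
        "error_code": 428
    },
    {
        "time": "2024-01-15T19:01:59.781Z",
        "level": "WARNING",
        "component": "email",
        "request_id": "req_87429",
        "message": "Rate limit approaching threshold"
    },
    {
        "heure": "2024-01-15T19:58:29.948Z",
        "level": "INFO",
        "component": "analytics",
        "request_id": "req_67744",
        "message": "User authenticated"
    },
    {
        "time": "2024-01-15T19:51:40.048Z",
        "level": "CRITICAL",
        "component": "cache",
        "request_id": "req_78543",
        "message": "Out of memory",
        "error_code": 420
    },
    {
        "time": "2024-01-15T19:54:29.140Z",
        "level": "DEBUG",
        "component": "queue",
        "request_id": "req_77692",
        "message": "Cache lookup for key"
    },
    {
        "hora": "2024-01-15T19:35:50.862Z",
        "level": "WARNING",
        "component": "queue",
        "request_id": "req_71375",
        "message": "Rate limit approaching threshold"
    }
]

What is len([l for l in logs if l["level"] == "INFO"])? 1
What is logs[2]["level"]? "INFO"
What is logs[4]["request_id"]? "req_77692"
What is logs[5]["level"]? "WARNING"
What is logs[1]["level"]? "WARNING"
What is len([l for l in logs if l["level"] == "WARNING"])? 2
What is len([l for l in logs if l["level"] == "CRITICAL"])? 2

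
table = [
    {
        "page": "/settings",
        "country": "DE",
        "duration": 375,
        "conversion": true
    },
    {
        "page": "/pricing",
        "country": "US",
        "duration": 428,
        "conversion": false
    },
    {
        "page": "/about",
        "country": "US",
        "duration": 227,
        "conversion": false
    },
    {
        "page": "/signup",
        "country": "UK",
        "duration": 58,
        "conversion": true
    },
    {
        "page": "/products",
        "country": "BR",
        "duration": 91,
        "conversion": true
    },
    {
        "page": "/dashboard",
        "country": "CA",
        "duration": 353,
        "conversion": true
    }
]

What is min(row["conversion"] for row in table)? False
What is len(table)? 6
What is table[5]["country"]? "CA"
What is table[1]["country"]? "US"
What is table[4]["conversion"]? True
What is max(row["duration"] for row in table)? 428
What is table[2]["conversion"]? False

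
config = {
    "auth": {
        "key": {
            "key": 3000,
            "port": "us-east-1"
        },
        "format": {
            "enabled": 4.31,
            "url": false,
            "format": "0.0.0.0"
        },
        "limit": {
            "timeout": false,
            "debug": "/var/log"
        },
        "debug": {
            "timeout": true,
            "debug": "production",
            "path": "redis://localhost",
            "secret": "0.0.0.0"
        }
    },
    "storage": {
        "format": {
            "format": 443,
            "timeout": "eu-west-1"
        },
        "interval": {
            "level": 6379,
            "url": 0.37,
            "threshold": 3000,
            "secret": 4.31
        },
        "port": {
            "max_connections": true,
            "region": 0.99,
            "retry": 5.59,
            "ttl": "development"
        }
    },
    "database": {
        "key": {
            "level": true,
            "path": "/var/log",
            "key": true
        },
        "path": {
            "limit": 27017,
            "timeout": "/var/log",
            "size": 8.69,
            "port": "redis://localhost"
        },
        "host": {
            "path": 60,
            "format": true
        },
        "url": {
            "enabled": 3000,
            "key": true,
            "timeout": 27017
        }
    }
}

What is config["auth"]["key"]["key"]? 3000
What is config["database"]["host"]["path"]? 60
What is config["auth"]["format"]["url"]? False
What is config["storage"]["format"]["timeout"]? "eu-west-1"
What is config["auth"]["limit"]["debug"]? "/var/log"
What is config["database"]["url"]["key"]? True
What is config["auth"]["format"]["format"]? "0.0.0.0"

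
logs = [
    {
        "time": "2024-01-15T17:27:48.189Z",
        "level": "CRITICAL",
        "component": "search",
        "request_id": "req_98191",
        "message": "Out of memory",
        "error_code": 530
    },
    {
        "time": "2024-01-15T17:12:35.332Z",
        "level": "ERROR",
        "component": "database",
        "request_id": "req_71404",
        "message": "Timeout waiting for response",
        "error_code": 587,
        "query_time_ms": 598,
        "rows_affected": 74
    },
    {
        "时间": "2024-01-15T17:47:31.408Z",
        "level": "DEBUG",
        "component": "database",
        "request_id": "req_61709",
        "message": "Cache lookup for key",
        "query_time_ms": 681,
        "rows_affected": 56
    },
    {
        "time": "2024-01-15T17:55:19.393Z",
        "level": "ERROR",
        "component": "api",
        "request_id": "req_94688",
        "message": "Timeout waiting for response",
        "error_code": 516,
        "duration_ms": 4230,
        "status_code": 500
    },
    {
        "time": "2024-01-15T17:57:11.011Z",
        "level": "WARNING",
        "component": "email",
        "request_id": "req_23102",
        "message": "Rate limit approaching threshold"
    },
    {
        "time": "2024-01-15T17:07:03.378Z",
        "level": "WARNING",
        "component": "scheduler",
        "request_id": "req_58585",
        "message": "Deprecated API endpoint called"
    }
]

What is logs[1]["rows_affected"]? 74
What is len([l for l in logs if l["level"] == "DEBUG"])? 1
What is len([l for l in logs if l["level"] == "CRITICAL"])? 1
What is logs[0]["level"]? "CRITICAL"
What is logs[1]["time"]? "2024-01-15T17:12:35.332Z"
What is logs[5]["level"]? "WARNING"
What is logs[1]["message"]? "Timeout waiting for response"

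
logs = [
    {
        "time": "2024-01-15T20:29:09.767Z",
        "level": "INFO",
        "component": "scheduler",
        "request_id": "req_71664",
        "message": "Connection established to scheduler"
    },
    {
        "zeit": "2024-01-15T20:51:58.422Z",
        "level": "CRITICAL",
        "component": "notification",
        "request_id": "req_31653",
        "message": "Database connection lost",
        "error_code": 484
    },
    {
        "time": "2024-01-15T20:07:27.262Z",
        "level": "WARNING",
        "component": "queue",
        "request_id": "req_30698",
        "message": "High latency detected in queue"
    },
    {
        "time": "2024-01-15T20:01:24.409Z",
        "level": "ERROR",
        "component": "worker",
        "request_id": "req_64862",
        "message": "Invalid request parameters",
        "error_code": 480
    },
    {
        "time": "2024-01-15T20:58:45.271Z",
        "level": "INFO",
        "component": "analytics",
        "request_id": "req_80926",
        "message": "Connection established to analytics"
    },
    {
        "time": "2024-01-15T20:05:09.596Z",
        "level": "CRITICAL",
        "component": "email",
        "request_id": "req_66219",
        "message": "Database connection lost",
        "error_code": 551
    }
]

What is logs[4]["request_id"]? "req_80926"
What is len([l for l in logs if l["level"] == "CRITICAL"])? 2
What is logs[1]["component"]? "notification"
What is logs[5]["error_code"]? 551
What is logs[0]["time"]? "2024-01-15T20:29:09.767Z"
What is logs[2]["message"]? "High latency detected in queue"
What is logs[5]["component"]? "email"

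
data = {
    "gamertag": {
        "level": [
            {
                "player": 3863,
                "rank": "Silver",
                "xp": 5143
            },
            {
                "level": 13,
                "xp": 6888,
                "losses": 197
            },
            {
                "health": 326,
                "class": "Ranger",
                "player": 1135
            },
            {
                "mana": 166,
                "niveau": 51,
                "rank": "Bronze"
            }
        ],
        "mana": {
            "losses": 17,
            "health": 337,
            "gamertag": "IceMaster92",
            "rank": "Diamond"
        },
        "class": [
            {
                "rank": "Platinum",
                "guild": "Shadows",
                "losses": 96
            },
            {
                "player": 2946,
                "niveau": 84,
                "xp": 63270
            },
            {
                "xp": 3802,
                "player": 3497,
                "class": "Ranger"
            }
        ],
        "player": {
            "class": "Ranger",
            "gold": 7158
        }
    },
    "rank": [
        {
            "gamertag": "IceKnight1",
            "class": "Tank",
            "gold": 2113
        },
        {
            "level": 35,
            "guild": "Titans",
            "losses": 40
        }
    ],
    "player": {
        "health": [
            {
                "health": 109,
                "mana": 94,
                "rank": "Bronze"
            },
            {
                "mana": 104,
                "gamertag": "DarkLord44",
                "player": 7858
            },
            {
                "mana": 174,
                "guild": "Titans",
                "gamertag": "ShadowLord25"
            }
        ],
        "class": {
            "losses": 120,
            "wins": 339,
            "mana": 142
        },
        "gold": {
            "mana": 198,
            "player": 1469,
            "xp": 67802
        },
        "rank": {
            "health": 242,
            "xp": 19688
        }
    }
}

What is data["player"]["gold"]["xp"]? 67802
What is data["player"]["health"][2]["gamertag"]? "ShadowLord25"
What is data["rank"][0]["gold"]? 2113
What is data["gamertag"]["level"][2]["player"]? 1135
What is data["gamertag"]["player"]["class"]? "Ranger"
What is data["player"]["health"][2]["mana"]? 174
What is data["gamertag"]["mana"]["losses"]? 17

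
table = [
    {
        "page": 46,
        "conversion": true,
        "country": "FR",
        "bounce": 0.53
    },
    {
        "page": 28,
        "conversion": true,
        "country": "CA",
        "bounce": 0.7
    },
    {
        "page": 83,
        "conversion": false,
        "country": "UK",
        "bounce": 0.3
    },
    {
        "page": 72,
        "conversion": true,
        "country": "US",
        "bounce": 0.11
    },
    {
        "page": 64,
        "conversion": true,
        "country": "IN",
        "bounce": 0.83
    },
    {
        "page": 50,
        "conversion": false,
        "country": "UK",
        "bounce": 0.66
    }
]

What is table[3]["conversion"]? True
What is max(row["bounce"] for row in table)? 0.83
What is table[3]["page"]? 72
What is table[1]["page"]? 28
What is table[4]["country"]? "IN"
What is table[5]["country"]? "UK"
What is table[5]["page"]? 50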